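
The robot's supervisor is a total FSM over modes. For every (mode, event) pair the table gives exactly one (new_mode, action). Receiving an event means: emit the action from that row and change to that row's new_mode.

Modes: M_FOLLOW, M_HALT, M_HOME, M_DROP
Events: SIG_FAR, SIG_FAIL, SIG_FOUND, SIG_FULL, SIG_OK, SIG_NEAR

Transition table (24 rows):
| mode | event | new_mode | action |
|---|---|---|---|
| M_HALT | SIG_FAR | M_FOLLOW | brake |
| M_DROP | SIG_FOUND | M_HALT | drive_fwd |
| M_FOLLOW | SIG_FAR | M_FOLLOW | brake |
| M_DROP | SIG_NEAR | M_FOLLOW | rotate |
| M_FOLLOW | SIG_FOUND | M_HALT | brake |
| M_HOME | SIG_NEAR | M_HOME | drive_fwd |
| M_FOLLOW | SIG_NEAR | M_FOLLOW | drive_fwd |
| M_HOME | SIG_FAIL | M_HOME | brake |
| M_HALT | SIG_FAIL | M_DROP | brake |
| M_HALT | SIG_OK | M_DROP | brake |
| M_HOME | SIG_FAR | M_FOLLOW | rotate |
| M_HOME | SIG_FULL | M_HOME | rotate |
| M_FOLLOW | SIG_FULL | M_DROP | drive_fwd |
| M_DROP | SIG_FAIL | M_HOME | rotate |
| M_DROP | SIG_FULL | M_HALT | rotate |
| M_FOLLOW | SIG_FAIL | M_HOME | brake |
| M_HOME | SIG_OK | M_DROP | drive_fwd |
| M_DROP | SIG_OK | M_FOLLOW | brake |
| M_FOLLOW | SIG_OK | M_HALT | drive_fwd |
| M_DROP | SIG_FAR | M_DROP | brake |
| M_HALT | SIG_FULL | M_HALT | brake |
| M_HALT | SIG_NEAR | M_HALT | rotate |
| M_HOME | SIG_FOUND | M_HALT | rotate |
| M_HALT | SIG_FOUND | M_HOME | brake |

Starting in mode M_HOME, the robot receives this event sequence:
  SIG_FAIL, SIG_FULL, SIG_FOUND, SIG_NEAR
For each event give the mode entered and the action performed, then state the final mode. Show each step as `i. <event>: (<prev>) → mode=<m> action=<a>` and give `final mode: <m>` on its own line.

final mode: M_HALT

1. SIG_FAIL: (M_HOME) → mode=M_HOME action=brake
2. SIG_FULL: (M_HOME) → mode=M_HOME action=rotate
3. SIG_FOUND: (M_HOME) → mode=M_HALT action=rotate
4. SIG_NEAR: (M_HALT) → mode=M_HALT action=rotate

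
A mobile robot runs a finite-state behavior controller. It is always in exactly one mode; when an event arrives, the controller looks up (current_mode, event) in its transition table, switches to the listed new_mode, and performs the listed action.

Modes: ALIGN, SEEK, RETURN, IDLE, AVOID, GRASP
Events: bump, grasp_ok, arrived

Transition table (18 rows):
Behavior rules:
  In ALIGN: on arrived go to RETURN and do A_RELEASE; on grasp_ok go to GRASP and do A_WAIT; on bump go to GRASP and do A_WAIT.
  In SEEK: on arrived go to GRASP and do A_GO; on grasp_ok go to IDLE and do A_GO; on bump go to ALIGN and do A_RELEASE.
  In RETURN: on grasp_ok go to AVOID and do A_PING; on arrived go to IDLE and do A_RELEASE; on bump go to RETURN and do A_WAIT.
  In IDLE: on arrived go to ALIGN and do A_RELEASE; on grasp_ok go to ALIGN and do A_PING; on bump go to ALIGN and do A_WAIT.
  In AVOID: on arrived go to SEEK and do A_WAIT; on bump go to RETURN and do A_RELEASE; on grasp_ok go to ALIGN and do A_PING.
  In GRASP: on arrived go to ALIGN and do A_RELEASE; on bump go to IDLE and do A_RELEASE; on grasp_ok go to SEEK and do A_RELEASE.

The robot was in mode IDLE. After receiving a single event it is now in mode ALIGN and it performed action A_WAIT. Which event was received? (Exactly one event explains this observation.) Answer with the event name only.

try bump: (IDLE, bump) → (ALIGN, A_WAIT)  ← matches
try grasp_ok: (IDLE, grasp_ok) → (ALIGN, A_PING)
try arrived: (IDLE, arrived) → (ALIGN, A_RELEASE)

bump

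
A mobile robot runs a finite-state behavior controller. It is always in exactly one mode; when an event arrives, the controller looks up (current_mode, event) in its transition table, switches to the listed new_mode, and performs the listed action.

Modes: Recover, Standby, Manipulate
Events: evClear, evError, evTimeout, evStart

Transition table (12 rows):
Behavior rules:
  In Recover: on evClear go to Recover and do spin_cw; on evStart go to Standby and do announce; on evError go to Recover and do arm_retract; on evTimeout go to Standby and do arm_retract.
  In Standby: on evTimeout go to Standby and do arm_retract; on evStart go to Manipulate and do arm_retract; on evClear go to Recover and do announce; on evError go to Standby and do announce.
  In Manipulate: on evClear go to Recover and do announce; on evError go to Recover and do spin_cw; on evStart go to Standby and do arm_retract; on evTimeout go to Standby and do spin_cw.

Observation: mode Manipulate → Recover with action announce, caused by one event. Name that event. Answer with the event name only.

try evClear: (Manipulate, evClear) → (Recover, announce)  ← matches
try evError: (Manipulate, evError) → (Recover, spin_cw)
try evTimeout: (Manipulate, evTimeout) → (Standby, spin_cw)
try evStart: (Manipulate, evStart) → (Standby, arm_retract)

evClear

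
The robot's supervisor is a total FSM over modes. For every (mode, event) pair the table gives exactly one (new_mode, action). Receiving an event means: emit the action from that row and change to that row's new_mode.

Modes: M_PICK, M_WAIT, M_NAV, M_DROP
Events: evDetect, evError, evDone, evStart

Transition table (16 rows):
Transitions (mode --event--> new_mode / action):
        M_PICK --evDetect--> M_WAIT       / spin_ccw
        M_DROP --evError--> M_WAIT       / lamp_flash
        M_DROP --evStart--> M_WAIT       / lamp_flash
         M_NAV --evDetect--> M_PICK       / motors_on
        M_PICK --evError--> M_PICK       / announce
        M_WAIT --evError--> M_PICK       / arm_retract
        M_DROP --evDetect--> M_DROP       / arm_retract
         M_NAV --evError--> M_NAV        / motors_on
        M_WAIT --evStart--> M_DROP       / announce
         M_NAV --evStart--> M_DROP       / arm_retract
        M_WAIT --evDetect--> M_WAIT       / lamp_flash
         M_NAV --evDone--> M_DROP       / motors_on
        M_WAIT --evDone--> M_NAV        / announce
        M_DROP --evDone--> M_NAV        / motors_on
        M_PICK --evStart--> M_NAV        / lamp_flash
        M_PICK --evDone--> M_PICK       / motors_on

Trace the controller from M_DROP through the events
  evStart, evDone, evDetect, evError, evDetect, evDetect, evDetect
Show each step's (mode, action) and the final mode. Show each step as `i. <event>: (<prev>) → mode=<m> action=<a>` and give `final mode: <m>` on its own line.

1. evStart: (M_DROP) → mode=M_WAIT action=lamp_flash
2. evDone: (M_WAIT) → mode=M_NAV action=announce
3. evDetect: (M_NAV) → mode=M_PICK action=motors_on
4. evError: (M_PICK) → mode=M_PICK action=announce
5. evDetect: (M_PICK) → mode=M_WAIT action=spin_ccw
6. evDetect: (M_WAIT) → mode=M_WAIT action=lamp_flash
7. evDetect: (M_WAIT) → mode=M_WAIT action=lamp_flash

final mode: M_WAIT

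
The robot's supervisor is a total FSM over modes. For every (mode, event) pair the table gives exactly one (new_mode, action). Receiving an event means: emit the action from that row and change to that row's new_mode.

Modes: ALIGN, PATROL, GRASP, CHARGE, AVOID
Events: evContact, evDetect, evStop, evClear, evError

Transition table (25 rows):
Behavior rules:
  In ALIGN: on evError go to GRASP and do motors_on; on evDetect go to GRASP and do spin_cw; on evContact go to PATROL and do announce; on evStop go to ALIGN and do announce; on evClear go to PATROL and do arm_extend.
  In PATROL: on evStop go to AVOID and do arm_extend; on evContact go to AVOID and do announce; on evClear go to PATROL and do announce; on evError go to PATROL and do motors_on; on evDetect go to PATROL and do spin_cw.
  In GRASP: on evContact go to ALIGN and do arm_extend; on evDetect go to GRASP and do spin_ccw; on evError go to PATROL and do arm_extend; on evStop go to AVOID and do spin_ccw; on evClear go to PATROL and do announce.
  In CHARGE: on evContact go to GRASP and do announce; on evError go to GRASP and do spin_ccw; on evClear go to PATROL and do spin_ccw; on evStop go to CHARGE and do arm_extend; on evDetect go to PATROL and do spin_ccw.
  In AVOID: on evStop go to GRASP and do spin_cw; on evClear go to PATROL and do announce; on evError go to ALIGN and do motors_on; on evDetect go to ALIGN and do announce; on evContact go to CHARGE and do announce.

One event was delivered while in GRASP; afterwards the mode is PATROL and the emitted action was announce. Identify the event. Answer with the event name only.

try evContact: (GRASP, evContact) → (ALIGN, arm_extend)
try evDetect: (GRASP, evDetect) → (GRASP, spin_ccw)
try evStop: (GRASP, evStop) → (AVOID, spin_ccw)
try evClear: (GRASP, evClear) → (PATROL, announce)  ← matches
try evError: (GRASP, evError) → (PATROL, arm_extend)

evClear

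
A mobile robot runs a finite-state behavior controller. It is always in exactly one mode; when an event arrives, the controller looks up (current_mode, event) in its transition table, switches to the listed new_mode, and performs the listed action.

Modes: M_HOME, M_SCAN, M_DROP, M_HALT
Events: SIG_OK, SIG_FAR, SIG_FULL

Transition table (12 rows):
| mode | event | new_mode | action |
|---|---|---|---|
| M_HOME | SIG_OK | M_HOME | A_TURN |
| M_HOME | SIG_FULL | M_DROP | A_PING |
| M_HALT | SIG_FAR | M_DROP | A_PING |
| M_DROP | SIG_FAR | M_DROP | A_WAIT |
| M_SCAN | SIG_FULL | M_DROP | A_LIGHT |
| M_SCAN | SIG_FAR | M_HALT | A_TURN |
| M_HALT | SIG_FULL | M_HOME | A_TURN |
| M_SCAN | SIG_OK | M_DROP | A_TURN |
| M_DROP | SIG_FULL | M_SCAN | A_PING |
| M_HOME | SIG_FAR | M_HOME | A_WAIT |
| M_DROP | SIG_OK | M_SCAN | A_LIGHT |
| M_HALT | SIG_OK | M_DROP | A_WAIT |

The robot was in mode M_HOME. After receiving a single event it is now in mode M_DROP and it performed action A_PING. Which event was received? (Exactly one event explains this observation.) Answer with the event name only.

SIG_FULL

try SIG_OK: (M_HOME, SIG_OK) → (M_HOME, A_TURN)
try SIG_FAR: (M_HOME, SIG_FAR) → (M_HOME, A_WAIT)
try SIG_FULL: (M_HOME, SIG_FULL) → (M_DROP, A_PING)  ← matches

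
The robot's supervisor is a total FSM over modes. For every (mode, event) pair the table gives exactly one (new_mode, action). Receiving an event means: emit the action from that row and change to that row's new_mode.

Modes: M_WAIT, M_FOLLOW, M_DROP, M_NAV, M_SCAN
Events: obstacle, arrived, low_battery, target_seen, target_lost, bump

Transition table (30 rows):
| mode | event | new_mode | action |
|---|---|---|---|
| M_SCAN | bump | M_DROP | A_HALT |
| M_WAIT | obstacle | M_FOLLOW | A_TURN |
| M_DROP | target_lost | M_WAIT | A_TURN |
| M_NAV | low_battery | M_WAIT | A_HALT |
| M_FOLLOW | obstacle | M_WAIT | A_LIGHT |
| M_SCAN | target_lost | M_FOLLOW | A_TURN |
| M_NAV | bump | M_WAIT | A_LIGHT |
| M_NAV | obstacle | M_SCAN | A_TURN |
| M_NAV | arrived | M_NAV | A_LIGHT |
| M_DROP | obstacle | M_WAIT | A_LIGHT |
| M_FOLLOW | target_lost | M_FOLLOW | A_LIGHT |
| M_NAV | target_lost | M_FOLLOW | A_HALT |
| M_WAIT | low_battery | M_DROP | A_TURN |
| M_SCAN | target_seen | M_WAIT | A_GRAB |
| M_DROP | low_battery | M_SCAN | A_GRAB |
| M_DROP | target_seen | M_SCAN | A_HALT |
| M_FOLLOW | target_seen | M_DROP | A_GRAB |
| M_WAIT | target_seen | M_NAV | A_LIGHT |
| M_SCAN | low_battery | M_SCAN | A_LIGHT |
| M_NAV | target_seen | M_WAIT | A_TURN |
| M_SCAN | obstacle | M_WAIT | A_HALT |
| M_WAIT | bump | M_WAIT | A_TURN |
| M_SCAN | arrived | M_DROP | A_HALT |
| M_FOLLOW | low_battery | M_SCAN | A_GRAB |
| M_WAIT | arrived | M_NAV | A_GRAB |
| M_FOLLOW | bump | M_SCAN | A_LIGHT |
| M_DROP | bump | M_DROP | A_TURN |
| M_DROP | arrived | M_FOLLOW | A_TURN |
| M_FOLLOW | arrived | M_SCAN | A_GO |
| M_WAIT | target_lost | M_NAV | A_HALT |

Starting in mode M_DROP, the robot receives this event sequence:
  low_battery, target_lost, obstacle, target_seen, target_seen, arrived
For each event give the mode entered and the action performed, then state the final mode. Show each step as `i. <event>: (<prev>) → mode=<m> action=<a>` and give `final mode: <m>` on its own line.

final mode: M_NAV

1. low_battery: (M_DROP) → mode=M_SCAN action=A_GRAB
2. target_lost: (M_SCAN) → mode=M_FOLLOW action=A_TURN
3. obstacle: (M_FOLLOW) → mode=M_WAIT action=A_LIGHT
4. target_seen: (M_WAIT) → mode=M_NAV action=A_LIGHT
5. target_seen: (M_NAV) → mode=M_WAIT action=A_TURN
6. arrived: (M_WAIT) → mode=M_NAV action=A_GRAB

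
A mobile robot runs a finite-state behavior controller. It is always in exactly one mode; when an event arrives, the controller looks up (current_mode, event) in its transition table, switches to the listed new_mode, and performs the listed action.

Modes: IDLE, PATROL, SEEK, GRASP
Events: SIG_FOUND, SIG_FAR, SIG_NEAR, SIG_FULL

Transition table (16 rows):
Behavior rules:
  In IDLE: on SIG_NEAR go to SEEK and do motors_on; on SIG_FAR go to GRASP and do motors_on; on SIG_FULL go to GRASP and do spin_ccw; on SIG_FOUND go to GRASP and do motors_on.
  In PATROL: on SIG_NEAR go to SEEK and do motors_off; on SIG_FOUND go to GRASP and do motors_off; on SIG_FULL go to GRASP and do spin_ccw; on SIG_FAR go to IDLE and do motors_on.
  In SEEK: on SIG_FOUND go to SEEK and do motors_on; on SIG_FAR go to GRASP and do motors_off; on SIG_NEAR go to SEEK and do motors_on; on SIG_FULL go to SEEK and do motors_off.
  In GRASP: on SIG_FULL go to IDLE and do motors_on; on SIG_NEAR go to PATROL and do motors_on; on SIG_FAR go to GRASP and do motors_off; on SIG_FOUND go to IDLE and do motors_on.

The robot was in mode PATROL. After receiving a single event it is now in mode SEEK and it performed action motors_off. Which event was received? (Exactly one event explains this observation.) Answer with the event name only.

SIG_NEAR

try SIG_FOUND: (PATROL, SIG_FOUND) → (GRASP, motors_off)
try SIG_FAR: (PATROL, SIG_FAR) → (IDLE, motors_on)
try SIG_NEAR: (PATROL, SIG_NEAR) → (SEEK, motors_off)  ← matches
try SIG_FULL: (PATROL, SIG_FULL) → (GRASP, spin_ccw)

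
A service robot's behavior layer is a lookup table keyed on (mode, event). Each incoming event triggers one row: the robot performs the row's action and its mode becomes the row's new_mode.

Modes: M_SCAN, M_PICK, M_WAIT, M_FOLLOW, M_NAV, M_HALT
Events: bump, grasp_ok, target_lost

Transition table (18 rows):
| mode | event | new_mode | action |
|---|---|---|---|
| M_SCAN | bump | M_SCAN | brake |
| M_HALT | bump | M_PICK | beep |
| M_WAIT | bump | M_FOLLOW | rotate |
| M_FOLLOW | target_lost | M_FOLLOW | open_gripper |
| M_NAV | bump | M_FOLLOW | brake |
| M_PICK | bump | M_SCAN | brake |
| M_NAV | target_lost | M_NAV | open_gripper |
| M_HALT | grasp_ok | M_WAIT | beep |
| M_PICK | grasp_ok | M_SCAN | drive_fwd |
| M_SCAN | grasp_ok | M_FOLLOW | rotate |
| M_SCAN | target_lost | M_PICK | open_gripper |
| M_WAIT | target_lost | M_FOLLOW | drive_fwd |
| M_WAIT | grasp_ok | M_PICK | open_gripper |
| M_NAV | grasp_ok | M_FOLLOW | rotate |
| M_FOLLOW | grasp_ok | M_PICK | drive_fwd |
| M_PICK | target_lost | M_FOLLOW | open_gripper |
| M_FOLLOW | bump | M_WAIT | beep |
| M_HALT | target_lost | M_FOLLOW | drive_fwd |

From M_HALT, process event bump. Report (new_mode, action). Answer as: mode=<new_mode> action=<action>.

current mode = M_HALT; filter table to that mode:
  (M_HALT, bump) → (M_PICK, beep)  ← event matches
  (M_HALT, grasp_ok) → (M_WAIT, beep)
  (M_HALT, target_lost) → (M_FOLLOW, drive_fwd)
event = bump selects (M_PICK, beep)

mode=M_PICK action=beep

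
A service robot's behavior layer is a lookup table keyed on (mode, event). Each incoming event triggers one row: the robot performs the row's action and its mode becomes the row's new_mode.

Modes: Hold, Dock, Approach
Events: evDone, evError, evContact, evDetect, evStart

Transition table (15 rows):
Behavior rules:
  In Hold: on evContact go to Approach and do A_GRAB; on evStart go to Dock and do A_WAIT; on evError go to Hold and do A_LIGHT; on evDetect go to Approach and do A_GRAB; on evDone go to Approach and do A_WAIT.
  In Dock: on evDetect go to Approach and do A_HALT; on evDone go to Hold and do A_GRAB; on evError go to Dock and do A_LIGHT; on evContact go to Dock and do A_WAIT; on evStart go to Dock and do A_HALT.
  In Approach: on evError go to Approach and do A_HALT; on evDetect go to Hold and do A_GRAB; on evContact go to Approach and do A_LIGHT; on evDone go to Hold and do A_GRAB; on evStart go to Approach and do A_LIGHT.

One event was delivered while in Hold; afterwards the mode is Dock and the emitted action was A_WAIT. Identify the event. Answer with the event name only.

evStart

try evDone: (Hold, evDone) → (Approach, A_WAIT)
try evError: (Hold, evError) → (Hold, A_LIGHT)
try evContact: (Hold, evContact) → (Approach, A_GRAB)
try evDetect: (Hold, evDetect) → (Approach, A_GRAB)
try evStart: (Hold, evStart) → (Dock, A_WAIT)  ← matches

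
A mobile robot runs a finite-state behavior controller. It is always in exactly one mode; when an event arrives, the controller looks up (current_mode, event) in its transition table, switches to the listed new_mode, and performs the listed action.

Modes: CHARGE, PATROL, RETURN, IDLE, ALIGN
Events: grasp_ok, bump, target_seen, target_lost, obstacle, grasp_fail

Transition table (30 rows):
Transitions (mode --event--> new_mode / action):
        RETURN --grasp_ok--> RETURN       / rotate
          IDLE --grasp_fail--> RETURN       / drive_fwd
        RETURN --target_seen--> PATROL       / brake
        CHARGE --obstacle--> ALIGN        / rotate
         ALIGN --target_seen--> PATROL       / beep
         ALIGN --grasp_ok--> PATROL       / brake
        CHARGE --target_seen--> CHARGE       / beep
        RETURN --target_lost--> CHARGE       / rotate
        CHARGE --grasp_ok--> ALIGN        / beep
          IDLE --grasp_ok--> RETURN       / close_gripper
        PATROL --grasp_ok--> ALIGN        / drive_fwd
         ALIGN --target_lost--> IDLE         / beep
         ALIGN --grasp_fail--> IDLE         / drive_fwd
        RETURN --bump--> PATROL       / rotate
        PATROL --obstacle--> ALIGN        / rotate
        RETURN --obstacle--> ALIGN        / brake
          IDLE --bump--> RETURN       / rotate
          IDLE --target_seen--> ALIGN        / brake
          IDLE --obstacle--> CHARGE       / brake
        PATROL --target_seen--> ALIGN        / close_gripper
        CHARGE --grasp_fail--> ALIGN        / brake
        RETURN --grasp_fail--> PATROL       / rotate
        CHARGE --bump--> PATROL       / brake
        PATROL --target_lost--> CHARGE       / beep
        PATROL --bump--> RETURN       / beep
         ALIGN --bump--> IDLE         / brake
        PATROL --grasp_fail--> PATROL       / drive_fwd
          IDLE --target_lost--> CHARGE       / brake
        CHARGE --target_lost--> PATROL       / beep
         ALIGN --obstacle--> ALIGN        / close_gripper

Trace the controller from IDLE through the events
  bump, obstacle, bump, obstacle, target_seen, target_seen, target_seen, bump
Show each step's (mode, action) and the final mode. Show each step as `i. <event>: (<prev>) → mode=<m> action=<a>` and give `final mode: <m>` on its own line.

final mode: PATROL

1. bump: (IDLE) → mode=RETURN action=rotate
2. obstacle: (RETURN) → mode=ALIGN action=brake
3. bump: (ALIGN) → mode=IDLE action=brake
4. obstacle: (IDLE) → mode=CHARGE action=brake
5. target_seen: (CHARGE) → mode=CHARGE action=beep
6. target_seen: (CHARGE) → mode=CHARGE action=beep
7. target_seen: (CHARGE) → mode=CHARGE action=beep
8. bump: (CHARGE) → mode=PATROL action=brake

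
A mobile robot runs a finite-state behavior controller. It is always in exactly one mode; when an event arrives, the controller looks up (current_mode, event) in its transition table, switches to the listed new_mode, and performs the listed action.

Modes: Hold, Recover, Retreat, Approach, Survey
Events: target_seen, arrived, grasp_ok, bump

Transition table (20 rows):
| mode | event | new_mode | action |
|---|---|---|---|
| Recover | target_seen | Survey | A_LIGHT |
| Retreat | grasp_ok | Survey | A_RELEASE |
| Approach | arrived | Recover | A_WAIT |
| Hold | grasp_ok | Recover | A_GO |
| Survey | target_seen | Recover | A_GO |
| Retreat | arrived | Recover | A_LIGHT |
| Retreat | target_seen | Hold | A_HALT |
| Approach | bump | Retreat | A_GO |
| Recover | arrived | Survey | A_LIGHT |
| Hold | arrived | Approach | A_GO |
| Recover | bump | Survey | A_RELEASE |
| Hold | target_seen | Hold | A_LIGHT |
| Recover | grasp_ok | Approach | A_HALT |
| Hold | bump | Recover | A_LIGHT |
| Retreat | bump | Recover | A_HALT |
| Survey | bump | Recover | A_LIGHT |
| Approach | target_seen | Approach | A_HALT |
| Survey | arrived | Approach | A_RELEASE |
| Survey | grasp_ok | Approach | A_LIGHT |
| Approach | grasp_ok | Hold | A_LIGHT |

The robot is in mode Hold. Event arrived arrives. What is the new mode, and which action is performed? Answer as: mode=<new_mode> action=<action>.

current mode = Hold; filter table to that mode:
  (Hold, grasp_ok) → (Recover, A_GO)
  (Hold, arrived) → (Approach, A_GO)  ← event matches
  (Hold, target_seen) → (Hold, A_LIGHT)
  (Hold, bump) → (Recover, A_LIGHT)
event = arrived selects (Approach, A_GO)

mode=Approach action=A_GO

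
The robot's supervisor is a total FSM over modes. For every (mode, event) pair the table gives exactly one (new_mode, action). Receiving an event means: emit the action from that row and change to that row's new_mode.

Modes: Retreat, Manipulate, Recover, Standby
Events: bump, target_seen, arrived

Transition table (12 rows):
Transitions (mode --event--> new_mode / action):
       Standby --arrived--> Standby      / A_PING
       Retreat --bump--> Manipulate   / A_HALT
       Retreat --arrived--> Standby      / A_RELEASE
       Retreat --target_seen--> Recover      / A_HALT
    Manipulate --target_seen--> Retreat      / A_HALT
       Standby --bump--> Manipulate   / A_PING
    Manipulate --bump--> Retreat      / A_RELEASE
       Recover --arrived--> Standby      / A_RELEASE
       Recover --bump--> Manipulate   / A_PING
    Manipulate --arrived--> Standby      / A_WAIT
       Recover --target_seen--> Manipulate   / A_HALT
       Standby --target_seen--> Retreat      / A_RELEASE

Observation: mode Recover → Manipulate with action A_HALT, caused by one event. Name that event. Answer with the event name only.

try bump: (Recover, bump) → (Manipulate, A_PING)
try target_seen: (Recover, target_seen) → (Manipulate, A_HALT)  ← matches
try arrived: (Recover, arrived) → (Standby, A_RELEASE)

target_seen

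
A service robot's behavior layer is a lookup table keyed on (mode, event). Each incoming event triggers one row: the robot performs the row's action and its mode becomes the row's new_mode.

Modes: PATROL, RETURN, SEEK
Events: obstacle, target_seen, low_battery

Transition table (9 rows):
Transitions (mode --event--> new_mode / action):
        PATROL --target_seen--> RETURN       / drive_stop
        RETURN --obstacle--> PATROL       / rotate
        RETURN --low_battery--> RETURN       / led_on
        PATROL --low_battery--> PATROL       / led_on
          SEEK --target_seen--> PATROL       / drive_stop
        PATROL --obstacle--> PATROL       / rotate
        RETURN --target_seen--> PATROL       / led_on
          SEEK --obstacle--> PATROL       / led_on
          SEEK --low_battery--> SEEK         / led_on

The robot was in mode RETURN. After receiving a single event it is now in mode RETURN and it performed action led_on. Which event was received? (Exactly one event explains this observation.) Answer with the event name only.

low_battery

try obstacle: (RETURN, obstacle) → (PATROL, rotate)
try target_seen: (RETURN, target_seen) → (PATROL, led_on)
try low_battery: (RETURN, low_battery) → (RETURN, led_on)  ← matches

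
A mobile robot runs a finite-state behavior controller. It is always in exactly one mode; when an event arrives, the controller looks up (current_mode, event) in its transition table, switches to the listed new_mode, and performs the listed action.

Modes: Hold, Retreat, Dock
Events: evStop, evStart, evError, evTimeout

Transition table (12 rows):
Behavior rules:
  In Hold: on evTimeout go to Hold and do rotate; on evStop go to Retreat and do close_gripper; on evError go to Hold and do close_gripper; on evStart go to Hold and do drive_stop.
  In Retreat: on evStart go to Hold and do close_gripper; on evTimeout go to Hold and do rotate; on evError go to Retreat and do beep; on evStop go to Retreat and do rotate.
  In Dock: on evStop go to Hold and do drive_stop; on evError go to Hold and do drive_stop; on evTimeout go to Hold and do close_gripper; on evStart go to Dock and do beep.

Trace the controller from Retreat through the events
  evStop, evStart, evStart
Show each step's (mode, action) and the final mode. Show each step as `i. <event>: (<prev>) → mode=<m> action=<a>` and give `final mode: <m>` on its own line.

1. evStop: (Retreat) → mode=Retreat action=rotate
2. evStart: (Retreat) → mode=Hold action=close_gripper
3. evStart: (Hold) → mode=Hold action=drive_stop

final mode: Hold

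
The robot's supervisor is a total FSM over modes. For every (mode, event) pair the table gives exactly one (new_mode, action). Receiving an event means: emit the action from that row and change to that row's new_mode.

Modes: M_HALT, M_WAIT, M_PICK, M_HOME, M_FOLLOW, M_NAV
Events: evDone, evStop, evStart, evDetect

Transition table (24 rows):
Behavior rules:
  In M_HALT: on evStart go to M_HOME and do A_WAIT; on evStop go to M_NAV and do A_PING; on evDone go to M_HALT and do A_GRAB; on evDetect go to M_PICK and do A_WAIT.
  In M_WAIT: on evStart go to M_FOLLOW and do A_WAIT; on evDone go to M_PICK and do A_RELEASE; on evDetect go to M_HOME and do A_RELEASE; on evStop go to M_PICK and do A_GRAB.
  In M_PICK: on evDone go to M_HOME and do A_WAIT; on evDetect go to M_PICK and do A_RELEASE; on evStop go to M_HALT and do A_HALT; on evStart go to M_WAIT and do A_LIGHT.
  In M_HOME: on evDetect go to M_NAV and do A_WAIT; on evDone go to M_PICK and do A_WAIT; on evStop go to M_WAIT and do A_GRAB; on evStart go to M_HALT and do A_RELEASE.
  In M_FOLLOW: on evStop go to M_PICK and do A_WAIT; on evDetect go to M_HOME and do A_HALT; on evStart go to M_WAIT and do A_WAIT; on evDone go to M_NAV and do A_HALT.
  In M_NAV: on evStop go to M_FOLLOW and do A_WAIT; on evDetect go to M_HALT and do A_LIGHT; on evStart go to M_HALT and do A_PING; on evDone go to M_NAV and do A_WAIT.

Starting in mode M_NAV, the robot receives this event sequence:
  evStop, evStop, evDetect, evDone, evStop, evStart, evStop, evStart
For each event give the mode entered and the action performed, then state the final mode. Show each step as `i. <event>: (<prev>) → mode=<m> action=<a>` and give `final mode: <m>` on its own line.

1. evStop: (M_NAV) → mode=M_FOLLOW action=A_WAIT
2. evStop: (M_FOLLOW) → mode=M_PICK action=A_WAIT
3. evDetect: (M_PICK) → mode=M_PICK action=A_RELEASE
4. evDone: (M_PICK) → mode=M_HOME action=A_WAIT
5. evStop: (M_HOME) → mode=M_WAIT action=A_GRAB
6. evStart: (M_WAIT) → mode=M_FOLLOW action=A_WAIT
7. evStop: (M_FOLLOW) → mode=M_PICK action=A_WAIT
8. evStart: (M_PICK) → mode=M_WAIT action=A_LIGHT

final mode: M_WAIT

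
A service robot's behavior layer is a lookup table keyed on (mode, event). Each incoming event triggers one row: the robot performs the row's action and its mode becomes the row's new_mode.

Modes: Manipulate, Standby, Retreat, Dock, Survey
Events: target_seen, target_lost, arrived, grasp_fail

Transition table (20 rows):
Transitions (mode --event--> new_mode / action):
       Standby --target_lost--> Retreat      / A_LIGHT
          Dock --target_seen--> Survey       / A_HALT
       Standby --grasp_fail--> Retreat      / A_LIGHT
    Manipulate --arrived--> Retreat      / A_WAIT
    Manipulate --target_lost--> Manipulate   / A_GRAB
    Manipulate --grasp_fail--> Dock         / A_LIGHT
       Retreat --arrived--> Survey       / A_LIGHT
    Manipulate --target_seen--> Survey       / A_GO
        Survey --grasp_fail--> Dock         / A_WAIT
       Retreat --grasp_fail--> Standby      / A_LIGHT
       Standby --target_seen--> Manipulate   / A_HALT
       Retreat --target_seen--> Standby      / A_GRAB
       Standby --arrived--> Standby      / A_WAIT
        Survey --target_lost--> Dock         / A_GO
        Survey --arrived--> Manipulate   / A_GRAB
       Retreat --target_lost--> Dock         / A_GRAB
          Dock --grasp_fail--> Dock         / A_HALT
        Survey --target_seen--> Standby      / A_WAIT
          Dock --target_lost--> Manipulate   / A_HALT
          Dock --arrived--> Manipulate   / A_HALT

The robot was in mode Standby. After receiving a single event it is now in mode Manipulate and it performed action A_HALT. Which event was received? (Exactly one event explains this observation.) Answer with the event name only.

try target_seen: (Standby, target_seen) → (Manipulate, A_HALT)  ← matches
try target_lost: (Standby, target_lost) → (Retreat, A_LIGHT)
try arrived: (Standby, arrived) → (Standby, A_WAIT)
try grasp_fail: (Standby, grasp_fail) → (Retreat, A_LIGHT)

target_seen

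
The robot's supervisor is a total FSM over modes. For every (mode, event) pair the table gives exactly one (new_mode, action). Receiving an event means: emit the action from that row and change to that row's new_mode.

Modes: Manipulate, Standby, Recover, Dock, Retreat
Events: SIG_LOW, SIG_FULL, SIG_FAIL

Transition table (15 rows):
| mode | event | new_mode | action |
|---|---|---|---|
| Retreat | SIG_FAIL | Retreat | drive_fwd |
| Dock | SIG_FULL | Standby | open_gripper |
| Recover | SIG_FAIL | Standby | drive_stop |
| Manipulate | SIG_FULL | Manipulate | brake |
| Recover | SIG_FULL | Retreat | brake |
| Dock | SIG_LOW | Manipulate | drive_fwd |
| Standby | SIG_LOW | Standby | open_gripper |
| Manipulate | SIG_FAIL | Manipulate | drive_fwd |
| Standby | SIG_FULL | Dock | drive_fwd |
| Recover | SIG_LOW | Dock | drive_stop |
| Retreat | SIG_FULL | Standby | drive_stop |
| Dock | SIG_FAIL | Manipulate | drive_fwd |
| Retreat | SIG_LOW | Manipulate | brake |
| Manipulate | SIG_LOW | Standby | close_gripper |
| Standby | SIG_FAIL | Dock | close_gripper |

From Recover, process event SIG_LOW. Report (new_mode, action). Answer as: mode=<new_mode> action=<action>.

mode=Dock action=drive_stop

current mode = Recover; filter table to that mode:
  (Recover, SIG_FAIL) → (Standby, drive_stop)
  (Recover, SIG_FULL) → (Retreat, brake)
  (Recover, SIG_LOW) → (Dock, drive_stop)  ← event matches
event = SIG_LOW selects (Dock, drive_stop)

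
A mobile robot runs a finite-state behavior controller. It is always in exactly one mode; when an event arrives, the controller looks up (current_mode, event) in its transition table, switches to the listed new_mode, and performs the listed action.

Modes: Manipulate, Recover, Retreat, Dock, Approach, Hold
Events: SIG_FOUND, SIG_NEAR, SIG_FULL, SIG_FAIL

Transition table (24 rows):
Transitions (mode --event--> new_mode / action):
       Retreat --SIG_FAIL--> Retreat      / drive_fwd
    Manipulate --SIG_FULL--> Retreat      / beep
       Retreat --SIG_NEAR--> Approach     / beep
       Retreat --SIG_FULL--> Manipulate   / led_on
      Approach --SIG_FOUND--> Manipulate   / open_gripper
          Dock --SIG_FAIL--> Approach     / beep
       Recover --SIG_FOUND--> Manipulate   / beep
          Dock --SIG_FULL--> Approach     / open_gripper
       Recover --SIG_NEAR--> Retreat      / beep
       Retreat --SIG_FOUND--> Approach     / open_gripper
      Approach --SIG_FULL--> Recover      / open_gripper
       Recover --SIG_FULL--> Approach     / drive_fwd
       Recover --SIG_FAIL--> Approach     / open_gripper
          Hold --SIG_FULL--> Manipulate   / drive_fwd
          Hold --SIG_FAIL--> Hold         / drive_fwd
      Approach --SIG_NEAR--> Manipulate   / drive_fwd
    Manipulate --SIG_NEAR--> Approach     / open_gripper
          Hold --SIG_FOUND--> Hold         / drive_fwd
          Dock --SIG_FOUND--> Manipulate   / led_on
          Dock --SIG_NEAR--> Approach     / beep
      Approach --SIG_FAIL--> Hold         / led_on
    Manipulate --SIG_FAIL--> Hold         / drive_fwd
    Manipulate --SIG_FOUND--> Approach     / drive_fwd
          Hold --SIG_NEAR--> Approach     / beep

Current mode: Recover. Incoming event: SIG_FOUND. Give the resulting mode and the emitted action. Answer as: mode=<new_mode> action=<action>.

mode=Manipulate action=beep

current mode = Recover; filter table to that mode:
  (Recover, SIG_FOUND) → (Manipulate, beep)  ← event matches
  (Recover, SIG_NEAR) → (Retreat, beep)
  (Recover, SIG_FULL) → (Approach, drive_fwd)
  (Recover, SIG_FAIL) → (Approach, open_gripper)
event = SIG_FOUND selects (Manipulate, beep)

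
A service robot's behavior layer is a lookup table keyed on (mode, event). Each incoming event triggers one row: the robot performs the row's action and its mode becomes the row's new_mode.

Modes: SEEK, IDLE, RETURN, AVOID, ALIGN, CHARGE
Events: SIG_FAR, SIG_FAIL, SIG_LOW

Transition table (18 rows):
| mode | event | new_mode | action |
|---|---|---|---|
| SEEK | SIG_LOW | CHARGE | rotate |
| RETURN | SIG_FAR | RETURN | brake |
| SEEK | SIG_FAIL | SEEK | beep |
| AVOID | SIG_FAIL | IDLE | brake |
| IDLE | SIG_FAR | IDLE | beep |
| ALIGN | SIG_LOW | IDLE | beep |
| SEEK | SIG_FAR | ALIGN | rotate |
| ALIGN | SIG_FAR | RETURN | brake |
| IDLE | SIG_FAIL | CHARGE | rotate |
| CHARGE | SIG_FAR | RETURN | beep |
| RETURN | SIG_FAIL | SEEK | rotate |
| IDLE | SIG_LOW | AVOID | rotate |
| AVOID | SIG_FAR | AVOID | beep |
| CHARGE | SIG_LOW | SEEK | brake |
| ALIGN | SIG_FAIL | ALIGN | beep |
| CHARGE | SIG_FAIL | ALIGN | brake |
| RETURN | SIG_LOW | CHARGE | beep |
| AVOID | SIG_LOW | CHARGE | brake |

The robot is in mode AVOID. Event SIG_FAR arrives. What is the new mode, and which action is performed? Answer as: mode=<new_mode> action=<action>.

mode=AVOID action=beep

current mode = AVOID; filter table to that mode:
  (AVOID, SIG_FAIL) → (IDLE, brake)
  (AVOID, SIG_FAR) → (AVOID, beep)  ← event matches
  (AVOID, SIG_LOW) → (CHARGE, brake)
event = SIG_FAR selects (AVOID, beep)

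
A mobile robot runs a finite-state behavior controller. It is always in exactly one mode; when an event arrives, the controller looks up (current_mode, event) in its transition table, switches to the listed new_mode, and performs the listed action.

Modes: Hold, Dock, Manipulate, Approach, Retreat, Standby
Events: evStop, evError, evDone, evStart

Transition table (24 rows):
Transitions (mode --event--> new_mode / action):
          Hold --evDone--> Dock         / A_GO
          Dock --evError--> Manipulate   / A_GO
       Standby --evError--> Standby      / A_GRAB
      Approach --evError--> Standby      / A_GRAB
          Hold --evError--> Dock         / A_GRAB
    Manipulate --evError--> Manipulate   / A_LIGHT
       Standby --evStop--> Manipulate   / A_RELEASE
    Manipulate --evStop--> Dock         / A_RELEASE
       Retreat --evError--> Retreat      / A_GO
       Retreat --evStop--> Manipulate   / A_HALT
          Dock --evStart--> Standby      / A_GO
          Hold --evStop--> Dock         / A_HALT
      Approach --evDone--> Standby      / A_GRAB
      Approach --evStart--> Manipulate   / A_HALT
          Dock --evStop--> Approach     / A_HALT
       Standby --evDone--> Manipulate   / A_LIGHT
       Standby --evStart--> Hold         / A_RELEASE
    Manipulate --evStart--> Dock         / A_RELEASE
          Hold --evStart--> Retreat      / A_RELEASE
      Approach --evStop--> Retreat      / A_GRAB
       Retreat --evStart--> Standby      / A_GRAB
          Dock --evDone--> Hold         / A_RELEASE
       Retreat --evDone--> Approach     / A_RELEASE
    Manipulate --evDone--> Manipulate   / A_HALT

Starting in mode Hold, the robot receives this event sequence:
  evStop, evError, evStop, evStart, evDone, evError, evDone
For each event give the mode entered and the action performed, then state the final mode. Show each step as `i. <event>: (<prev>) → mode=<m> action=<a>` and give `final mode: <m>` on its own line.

final mode: Manipulate

1. evStop: (Hold) → mode=Dock action=A_HALT
2. evError: (Dock) → mode=Manipulate action=A_GO
3. evStop: (Manipulate) → mode=Dock action=A_RELEASE
4. evStart: (Dock) → mode=Standby action=A_GO
5. evDone: (Standby) → mode=Manipulate action=A_LIGHT
6. evError: (Manipulate) → mode=Manipulate action=A_LIGHT
7. evDone: (Manipulate) → mode=Manipulate action=A_HALT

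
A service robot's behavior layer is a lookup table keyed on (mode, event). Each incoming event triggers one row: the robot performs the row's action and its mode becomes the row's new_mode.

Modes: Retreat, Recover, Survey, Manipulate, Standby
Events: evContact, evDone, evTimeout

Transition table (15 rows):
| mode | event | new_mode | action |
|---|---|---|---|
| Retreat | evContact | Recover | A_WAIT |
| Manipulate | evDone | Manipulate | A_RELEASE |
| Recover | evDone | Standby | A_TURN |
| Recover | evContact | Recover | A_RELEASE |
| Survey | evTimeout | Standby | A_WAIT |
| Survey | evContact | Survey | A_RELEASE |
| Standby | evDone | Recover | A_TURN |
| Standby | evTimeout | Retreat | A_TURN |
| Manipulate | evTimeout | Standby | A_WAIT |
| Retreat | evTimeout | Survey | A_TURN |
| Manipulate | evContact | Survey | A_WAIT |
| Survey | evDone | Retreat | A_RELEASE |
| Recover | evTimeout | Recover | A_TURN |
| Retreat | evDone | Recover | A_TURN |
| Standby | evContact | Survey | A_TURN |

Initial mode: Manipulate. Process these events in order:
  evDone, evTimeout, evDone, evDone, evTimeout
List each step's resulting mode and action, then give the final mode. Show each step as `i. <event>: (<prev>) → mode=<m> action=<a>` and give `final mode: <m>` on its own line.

final mode: Retreat

1. evDone: (Manipulate) → mode=Manipulate action=A_RELEASE
2. evTimeout: (Manipulate) → mode=Standby action=A_WAIT
3. evDone: (Standby) → mode=Recover action=A_TURN
4. evDone: (Recover) → mode=Standby action=A_TURN
5. evTimeout: (Standby) → mode=Retreat action=A_TURN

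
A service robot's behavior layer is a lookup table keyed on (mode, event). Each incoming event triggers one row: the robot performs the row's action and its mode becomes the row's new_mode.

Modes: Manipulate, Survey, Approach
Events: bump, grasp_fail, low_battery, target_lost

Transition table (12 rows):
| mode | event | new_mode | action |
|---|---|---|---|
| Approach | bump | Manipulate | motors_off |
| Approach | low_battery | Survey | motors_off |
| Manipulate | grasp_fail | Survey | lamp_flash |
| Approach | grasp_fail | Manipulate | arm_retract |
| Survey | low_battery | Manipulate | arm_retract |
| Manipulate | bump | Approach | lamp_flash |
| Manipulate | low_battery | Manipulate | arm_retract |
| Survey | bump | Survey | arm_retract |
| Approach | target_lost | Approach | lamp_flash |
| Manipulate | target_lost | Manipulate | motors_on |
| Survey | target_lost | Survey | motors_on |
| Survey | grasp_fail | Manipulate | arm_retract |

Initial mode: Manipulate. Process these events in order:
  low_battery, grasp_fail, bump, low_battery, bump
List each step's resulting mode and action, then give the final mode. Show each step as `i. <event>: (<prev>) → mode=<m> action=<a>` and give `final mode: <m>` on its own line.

final mode: Approach

1. low_battery: (Manipulate) → mode=Manipulate action=arm_retract
2. grasp_fail: (Manipulate) → mode=Survey action=lamp_flash
3. bump: (Survey) → mode=Survey action=arm_retract
4. low_battery: (Survey) → mode=Manipulate action=arm_retract
5. bump: (Manipulate) → mode=Approach action=lamp_flash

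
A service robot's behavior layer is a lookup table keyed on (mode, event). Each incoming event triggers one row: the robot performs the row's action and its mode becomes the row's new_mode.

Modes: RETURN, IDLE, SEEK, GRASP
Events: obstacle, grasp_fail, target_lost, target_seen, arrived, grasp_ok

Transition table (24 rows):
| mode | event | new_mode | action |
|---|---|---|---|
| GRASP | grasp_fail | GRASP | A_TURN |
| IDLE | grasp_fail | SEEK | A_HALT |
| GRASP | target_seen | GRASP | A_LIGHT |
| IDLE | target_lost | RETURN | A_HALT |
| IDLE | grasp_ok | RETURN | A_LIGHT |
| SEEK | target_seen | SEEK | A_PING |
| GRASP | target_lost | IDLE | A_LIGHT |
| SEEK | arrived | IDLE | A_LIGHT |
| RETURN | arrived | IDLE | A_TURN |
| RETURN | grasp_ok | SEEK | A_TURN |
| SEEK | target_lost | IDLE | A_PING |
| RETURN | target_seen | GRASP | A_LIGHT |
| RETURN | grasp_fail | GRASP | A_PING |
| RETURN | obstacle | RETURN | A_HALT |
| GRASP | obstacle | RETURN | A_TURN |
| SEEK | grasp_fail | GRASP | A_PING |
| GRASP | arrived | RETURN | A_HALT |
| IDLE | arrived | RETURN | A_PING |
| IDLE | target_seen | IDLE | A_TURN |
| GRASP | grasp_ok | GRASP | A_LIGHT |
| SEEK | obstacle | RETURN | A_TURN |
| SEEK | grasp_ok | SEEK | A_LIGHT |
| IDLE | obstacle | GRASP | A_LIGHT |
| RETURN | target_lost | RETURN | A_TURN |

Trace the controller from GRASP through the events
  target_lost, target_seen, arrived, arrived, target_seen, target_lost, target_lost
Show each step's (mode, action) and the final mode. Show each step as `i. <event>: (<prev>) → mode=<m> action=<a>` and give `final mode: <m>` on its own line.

1. target_lost: (GRASP) → mode=IDLE action=A_LIGHT
2. target_seen: (IDLE) → mode=IDLE action=A_TURN
3. arrived: (IDLE) → mode=RETURN action=A_PING
4. arrived: (RETURN) → mode=IDLE action=A_TURN
5. target_seen: (IDLE) → mode=IDLE action=A_TURN
6. target_lost: (IDLE) → mode=RETURN action=A_HALT
7. target_lost: (RETURN) → mode=RETURN action=A_TURN

final mode: RETURN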